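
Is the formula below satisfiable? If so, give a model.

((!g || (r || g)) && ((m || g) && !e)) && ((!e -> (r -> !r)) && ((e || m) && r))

Unsatisfiable

Case r = True: the formula simplifies to ((m || g) && !e) && (e && (e || m)).
  e = True: the conjunct !e is False.
  e = False: the conjunct e is False.
Case r = False: the conjunct r is False.
Both cases fail — unsatisfiable.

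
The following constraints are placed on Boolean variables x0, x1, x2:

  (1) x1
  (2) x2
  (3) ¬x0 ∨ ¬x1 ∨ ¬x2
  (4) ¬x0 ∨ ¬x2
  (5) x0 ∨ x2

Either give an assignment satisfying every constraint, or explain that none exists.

Unit clause (x1) forces x1 = True.
Unit clause (x2) forces x2 = True.
In (¬x0 ∨ ¬x1 ∨ ¬x2) only ¬x0 is left, so x0 = False.
Check each clause:
  (x1): x1 holds.
  (x2): x2 holds.
  (¬x0 ∨ ¬x1 ∨ ¬x2): ¬x0 holds.
  (¬x0 ∨ ¬x2): ¬x0 holds.
  (x0 ∨ x2): x2 holds.
All clauses satisfied.

x0=F, x1=T, x2=T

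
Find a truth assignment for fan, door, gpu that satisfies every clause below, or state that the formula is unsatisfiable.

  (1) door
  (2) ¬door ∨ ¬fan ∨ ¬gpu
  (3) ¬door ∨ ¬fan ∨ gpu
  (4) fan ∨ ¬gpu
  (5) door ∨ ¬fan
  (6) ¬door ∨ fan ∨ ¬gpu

fan=F; door=T; gpu=F

Unit clause (door) forces door = True.
Try fan = True:
  (¬door ∨ ¬fan ∨ ¬gpu) forces gpu = False.
  clause (¬door ∨ ¬fan ∨ gpu) is falsified — backtrack.
So fan = False.
  then (fan ∨ ¬gpu) forces gpu = False.
Check each clause:
  (door): door holds.
  (¬door ∨ ¬fan ∨ ¬gpu): ¬fan holds.
  (¬door ∨ ¬fan ∨ gpu): ¬fan holds.
  (fan ∨ ¬gpu): ¬gpu holds.
  (door ∨ ¬fan): door holds.
  (¬door ∨ fan ∨ ¬gpu): ¬gpu holds.
All clauses satisfied.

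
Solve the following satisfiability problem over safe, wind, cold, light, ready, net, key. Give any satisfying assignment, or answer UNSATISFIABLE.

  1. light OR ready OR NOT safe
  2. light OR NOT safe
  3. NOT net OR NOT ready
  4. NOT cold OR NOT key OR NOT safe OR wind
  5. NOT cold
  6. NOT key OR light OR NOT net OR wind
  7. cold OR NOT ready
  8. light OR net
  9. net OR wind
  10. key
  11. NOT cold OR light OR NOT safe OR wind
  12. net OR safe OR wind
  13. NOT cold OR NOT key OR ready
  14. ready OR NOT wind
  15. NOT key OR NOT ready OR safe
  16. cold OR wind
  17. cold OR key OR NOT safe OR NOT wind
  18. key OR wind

Unsatisfiable

Case wind = True:
  (NOT cold) forces cold = False.
  (cold OR NOT ready) forces ready = False.
  Clause (ready OR NOT wind) is falsified — contradiction.
Case wind = False:
  (NOT cold) forces cold = False.
  Clause (cold OR wind) is falsified — contradiction.
Both cases fail, so the formula is unsatisfiable.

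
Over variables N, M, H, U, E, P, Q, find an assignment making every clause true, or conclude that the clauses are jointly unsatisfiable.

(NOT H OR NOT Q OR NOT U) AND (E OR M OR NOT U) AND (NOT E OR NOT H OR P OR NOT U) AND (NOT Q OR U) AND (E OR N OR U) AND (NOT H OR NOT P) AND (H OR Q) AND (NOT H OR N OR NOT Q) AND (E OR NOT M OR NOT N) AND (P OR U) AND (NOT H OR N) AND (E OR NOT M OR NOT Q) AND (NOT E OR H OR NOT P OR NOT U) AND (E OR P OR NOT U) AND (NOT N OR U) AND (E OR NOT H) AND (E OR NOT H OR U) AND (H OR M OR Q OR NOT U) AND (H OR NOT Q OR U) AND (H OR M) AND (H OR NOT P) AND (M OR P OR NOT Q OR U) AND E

Unit clause (E) forces E = True.
Set N = False.
  then (NOT H OR N) forces H = False.
  then (H OR M) forces M = True.
  then (H OR NOT P) forces P = False.
  then (H OR Q) forces Q = True.
  then (P OR U) forces U = True.
All clauses satisfied.

N = False, M = True, H = False, U = True, E = True, P = False, Q = True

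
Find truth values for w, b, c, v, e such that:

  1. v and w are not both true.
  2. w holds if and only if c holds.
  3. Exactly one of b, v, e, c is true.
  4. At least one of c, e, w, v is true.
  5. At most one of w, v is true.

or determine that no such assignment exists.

w: True, b: False, c: True, v: False, e: False

  (1) v=F, w=T — not both ✓
  (2) w=T, c=T — same ✓
  (3) {b, v, e, c}: 1 true — exactly one ✓
  (4) {c, e, w, v}: 2 true — at least one ✓
  (5) {w, v}: 1 true — at most one ✓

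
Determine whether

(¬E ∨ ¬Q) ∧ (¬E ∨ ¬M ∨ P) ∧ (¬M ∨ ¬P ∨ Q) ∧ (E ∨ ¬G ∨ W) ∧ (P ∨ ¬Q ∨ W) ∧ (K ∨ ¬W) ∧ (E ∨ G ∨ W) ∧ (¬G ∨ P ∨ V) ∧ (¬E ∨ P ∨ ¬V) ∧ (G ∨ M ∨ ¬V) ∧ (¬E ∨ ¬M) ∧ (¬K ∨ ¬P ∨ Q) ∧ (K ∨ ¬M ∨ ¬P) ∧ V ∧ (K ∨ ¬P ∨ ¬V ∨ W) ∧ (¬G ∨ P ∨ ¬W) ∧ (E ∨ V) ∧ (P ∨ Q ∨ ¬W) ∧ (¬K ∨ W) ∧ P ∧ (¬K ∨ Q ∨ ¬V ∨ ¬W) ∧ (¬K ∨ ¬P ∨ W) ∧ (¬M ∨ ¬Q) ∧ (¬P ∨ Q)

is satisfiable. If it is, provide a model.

Unit clause (V) forces V = True.
Unit clause (P) forces P = True.
In (¬P ∨ Q) only Q is left, so Q = True.
In (¬E ∨ ¬Q) only ¬E is left, so E = False.
In (¬M ∨ ¬Q) only ¬M is left, so M = False.
In (G ∨ M ∨ ¬V) only G is left, so G = True.
In (E ∨ ¬G ∨ W) only W is left, so W = True.
In (K ∨ ¬W) only K is left, so K = True.
All clauses satisfied.

Q = True, W = True, K = True, M = False, V = True, G = True, E = False, P = True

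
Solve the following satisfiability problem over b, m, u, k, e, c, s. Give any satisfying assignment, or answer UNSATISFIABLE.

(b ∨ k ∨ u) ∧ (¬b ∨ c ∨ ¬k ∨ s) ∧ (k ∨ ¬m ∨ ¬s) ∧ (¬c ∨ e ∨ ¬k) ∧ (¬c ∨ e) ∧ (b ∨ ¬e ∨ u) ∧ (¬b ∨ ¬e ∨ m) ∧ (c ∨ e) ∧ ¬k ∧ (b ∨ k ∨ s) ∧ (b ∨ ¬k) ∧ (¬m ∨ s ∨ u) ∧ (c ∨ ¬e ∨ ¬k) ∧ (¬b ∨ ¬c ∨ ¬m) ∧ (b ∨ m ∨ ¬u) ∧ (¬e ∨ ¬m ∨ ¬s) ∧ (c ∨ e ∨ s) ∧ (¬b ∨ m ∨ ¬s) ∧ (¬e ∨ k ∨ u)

b: True; m: True; u: True; k: False; e: True; c: False; s: False

Unit clause (¬k) forces k = False.
Set b = True.
Set m = True.
  then (k ∨ ¬m ∨ ¬s) forces s = False.
  then (¬m ∨ s ∨ u) forces u = True.
  then (¬b ∨ ¬c ∨ ¬m) forces c = False.
  then (c ∨ e ∨ s) forces e = True.
All clauses satisfied.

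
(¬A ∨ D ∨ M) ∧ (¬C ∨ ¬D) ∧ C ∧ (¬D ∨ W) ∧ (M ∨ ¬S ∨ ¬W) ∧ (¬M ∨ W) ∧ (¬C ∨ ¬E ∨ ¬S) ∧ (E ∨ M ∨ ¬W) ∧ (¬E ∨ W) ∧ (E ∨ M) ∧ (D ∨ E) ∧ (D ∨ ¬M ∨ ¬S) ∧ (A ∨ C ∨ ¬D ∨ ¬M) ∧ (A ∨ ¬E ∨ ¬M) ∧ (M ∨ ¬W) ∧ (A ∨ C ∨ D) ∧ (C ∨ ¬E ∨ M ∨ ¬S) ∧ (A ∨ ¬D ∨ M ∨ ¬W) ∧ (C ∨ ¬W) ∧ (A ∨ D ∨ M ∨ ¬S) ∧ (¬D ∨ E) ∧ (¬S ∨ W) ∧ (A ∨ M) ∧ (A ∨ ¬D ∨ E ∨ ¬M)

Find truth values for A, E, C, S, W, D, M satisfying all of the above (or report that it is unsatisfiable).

Unit clause (C) forces C = True.
In (¬C ∨ ¬D) only ¬D is left, so D = False.
In (D ∨ E) only E is left, so E = True.
In (¬C ∨ ¬E ∨ ¬S) only ¬S is left, so S = False.
In (¬E ∨ W) only W is left, so W = True.
In (M ∨ ¬W) only M is left, so M = True.
In (A ∨ ¬E ∨ ¬M) only A is left, so A = True.
All clauses satisfied.

A=T, E=T, C=T, S=F, W=T, D=F, M=T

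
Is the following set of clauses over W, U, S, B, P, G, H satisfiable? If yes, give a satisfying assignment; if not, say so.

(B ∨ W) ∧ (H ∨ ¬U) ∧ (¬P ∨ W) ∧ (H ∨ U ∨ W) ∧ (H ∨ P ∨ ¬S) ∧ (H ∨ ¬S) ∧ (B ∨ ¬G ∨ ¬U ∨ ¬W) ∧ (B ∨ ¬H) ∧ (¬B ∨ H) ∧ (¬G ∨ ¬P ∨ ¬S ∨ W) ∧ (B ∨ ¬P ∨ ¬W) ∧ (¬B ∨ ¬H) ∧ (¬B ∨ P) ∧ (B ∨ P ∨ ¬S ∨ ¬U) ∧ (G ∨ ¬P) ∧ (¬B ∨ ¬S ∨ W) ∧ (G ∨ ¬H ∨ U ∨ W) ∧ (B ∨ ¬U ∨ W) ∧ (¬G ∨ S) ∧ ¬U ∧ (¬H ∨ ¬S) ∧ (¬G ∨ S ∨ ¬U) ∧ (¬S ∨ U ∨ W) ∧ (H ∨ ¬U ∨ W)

W = True, U = False, S = False, B = False, P = False, G = False, H = False

Unit clause (¬U) forces U = False.
Try W = False:
  (B ∨ W) forces B = True.
  (¬P ∨ W) forces P = False.
  clause (¬B ∨ P) is falsified — backtrack.
So W = True.
Set S = False.
  then (¬G ∨ S) forces G = False.
  then (G ∨ ¬P) forces P = False.
  then (¬B ∨ P) forces B = False.
  then (B ∨ ¬H) forces H = False.
All clauses satisfied.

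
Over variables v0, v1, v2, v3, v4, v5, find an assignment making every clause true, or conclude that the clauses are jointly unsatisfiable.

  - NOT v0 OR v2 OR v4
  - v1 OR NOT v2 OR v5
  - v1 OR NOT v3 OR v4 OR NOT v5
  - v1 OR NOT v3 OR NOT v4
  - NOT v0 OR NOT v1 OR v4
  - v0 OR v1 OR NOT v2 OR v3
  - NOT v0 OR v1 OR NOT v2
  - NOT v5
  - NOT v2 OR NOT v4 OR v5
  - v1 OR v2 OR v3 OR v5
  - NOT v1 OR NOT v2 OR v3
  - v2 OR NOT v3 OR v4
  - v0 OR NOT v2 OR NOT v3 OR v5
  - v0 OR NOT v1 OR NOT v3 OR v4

Unit clause (NOT v5) forces v5 = False.
Set v0 = False.
Try v1 = False:
  (v1 OR NOT v2 OR v5) forces v2 = False.
  (v1 OR v2 OR v3 OR v5) forces v3 = True.
  (v1 OR NOT v3 OR NOT v4) forces v4 = False.
  clause (v2 OR NOT v3 OR v4) is falsified — backtrack.
So v1 = True.
Try v2 = True:
  (NOT v2 OR NOT v4 OR v5) forces v4 = False.
  (NOT v1 OR NOT v2 OR v3) forces v3 = True.
  clause (v0 OR NOT v2 OR NOT v3 OR v5) is falsified — backtrack.
So v2 = False.
Set v3 = False.
Set v4 = True.
All clauses satisfied.

v0 = False; v1 = True; v2 = False; v3 = False; v4 = True; v5 = False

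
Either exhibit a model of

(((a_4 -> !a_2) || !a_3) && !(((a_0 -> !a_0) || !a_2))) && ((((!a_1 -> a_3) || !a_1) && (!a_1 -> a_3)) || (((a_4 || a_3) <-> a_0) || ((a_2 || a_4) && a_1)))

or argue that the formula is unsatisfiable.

a_0=T, a_1=T, a_2=T, a_3=T, a_4=F

  ((a_4 -> !a_2) || !a_3) && !(((a_0 -> !a_0) || !a_2)) = True
    (a_4 -> !a_2) || !a_3 = True
      a_4 -> !a_2 = True
        !a_2 = False
      !a_3 = False
    !(((a_0 -> !a_0) || !a_2)) = True
      (a_0 -> !a_0) || !a_2 = False
        a_0 -> !a_0 = False
          !a_0 = False
        !a_2 = False
  (((!a_1 -> a_3) || !a_1) && (!a_1 -> a_3)) || (((a_4 || a_3) <-> a_0) || ((a_2 || a_4) && a_1)) = True
    ((!a_1 -> a_3) || !a_1) && (!a_1 -> a_3) = True
      (!a_1 -> a_3) || !a_1 = True
        !a_1 -> a_3 = True
          !a_1 = False
        !a_1 = False
      !a_1 -> a_3 = True
        !a_1 = False
    ((a_4 || a_3) <-> a_0) || ((a_2 || a_4) && a_1) = True
      (a_4 || a_3) <-> a_0 = True
        a_4 || a_3 = True
      (a_2 || a_4) && a_1 = True
        a_2 || a_4 = True
Both conjuncts True, so the formula holds.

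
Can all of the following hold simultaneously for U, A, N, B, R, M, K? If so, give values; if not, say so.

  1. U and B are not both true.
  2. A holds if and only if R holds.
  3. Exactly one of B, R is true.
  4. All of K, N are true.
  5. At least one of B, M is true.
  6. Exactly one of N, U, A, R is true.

U = False, A = False, N = True, B = True, R = False, M = True, K = True

  (1) U=F, B=T — not both ✓
  (2) A=F, R=F — same ✓
  (3) {B, R}: 1 true — exactly one ✓
  (4) {K, N}: all 2 true ✓
  (5) {B, M}: 2 true — at least one ✓
  (6) {N, U, A, R}: 1 true — exactly one ✓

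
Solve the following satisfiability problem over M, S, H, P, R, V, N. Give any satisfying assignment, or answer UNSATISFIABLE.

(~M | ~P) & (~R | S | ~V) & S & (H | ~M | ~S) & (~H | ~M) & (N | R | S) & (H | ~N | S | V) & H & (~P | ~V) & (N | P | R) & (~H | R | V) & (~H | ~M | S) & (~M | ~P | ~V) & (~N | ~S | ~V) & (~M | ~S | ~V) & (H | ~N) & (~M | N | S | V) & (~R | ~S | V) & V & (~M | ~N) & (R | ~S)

M = False; S = True; H = True; P = False; R = True; V = True; N = False

Unit clause (S) forces S = True.
Unit clause (H) forces H = True.
Unit clause (V) forces V = True.
In (R | ~S) only R is left, so R = True.
In (~H | ~M) only ~M is left, so M = False.
In (~P | ~V) only ~P is left, so P = False.
In (~N | ~S | ~V) only ~N is left, so N = False.
All clauses satisfied.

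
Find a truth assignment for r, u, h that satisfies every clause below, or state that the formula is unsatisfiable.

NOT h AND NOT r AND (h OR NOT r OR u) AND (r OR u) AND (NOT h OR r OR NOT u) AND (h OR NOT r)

r = False, u = True, h = False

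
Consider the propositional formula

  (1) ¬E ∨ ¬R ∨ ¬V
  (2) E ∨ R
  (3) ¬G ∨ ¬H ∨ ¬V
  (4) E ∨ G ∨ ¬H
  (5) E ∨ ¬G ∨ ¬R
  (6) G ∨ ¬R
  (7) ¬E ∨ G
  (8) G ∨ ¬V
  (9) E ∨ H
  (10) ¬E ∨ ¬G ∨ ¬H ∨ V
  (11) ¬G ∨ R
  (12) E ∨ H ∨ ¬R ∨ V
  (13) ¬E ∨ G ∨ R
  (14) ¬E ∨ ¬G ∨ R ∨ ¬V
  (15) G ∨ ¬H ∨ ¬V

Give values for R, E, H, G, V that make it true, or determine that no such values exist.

R: True; E: True; H: False; G: True; V: False

Set R = True.
  then (G ∨ ¬R) forces G = True.
  then (E ∨ ¬G ∨ ¬R) forces E = True.
  then (¬E ∨ ¬R ∨ ¬V) forces V = False.
  then (¬E ∨ ¬G ∨ ¬H ∨ V) forces H = False.
All clauses satisfied.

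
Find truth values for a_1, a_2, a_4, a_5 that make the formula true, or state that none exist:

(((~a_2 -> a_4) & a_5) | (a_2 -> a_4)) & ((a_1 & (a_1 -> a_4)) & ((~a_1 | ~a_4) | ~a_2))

a_1 = True, a_2 = False, a_4 = True, a_5 = True

  ((~a_2 -> a_4) & a_5) | (a_2 -> a_4) = True
    (~a_2 -> a_4) & a_5 = True
      ~a_2 -> a_4 = True
        ~a_2 = True
    a_2 -> a_4 = True
  (a_1 & (a_1 -> a_4)) & ((~a_1 | ~a_4) | ~a_2) = True
    a_1 & (a_1 -> a_4) = True
      a_1 -> a_4 = True
    (~a_1 | ~a_4) | ~a_2 = True
      ~a_1 | ~a_4 = False
        ~a_1 = False
        ~a_4 = False
      ~a_2 = True
Both conjuncts True, so the formula holds.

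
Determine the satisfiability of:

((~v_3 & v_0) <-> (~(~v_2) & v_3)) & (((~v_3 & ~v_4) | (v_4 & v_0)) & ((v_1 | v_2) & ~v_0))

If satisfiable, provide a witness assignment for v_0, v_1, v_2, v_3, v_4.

v_0: False; v_1: False; v_2: True; v_3: False; v_4: False

  (~v_3 & v_0) <-> (~(~v_2) & v_3) = True
    ~v_3 & v_0 = False
      ~v_3 = True
    ~(~v_2) & v_3 = False
      ~(~v_2) = True
        ~v_2 = False
  ((~v_3 & ~v_4) | (v_4 & v_0)) & ((v_1 | v_2) & ~v_0) = True
    (~v_3 & ~v_4) | (v_4 & v_0) = True
      ~v_3 & ~v_4 = True
        ~v_3 = True
        ~v_4 = True
      v_4 & v_0 = False
    (v_1 | v_2) & ~v_0 = True
      v_1 | v_2 = True
      ~v_0 = True
Both conjuncts True, so the formula holds.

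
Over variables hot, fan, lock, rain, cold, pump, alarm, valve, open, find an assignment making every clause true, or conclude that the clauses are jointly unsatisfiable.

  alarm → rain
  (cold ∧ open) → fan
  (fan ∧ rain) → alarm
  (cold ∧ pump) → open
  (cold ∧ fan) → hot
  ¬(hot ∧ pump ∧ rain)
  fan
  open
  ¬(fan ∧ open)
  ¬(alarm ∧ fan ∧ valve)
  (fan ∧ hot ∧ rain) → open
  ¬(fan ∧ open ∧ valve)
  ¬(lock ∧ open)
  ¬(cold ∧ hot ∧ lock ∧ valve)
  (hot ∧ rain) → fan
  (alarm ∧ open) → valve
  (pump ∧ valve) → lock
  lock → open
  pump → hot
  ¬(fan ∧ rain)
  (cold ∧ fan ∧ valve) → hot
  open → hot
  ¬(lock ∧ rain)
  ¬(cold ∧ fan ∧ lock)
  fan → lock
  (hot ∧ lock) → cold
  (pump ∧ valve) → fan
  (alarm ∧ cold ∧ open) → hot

No satisfying assignment exists.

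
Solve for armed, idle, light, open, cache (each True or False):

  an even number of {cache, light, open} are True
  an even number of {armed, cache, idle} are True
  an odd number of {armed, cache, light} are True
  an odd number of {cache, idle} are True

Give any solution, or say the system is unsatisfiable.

armed = True, idle = True, light = False, open = False, cache = False

{cache, light, open}: 0 true → even ✓
{armed, cache, idle}: 2 true → even ✓
{armed, cache, light}: 1 true → odd ✓
{cache, idle}: 1 true → odd ✓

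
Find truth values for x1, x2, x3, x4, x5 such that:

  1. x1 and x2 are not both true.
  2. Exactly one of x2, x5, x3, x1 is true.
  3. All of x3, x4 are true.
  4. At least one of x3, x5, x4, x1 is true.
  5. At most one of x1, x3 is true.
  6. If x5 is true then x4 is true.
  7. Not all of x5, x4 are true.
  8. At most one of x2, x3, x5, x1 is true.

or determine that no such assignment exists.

x1 = False; x2 = False; x3 = True; x4 = True; x5 = False

  (1) x1=F, x2=F — not both ✓
  (2) {x2, x5, x3, x1}: 1 true — exactly one ✓
  (3) {x3, x4}: all 2 true ✓
  (4) {x3, x5, x4, x1}: 2 true — at least one ✓
  (5) {x1, x3}: 1 true — at most one ✓
  (6) x5=F ⇒ x4: vacuous ✓
  (7) {x5, x4}: 1/2 true — not all ✓
  (8) {x2, x3, x5, x1}: 1 true — at most one ✓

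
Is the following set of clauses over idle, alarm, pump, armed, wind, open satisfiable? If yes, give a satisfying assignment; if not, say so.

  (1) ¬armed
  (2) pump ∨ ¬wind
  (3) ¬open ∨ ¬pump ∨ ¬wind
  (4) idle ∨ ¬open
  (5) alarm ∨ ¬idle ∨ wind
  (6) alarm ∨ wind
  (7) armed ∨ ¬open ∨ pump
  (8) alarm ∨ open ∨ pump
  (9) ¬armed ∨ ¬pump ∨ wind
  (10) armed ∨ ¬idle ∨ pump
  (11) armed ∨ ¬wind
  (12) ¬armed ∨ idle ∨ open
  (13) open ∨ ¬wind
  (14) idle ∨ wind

Unit clause (¬armed) forces armed = False.
In (armed ∨ ¬wind) only ¬wind is left, so wind = False.
In (idle ∨ wind) only idle is left, so idle = True.
In (alarm ∨ ¬idle ∨ wind) only alarm is left, so alarm = True.
In (armed ∨ ¬idle ∨ pump) only pump is left, so pump = True.
Set open = False.
All clauses satisfied.

idle=T, alarm=T, pump=T, armed=F, wind=F, open=F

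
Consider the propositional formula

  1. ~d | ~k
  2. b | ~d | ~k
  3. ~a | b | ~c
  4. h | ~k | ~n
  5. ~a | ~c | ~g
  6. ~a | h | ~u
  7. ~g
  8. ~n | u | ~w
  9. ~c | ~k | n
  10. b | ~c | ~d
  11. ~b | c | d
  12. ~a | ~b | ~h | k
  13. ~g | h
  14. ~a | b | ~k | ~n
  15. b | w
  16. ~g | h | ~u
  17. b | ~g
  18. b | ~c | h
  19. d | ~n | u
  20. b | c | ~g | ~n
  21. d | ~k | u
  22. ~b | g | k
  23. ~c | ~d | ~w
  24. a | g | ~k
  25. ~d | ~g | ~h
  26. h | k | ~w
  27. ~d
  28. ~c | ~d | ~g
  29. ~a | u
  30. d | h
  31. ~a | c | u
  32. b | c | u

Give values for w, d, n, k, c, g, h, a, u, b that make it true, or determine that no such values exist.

w = True, d = False, n = True, k = False, c = False, g = False, h = True, a = False, u = True, b = False

Unit clause (~g) forces g = False.
Unit clause (~d) forces d = False.
In (d | h) only h is left, so h = True.
Set w = True.
Set n = True.
  then (~n | u | ~w) forces u = True.
Set k = False.
  then (~b | g | k) forces b = False.
Set c = False.
Set a = False.
All clauses satisfied.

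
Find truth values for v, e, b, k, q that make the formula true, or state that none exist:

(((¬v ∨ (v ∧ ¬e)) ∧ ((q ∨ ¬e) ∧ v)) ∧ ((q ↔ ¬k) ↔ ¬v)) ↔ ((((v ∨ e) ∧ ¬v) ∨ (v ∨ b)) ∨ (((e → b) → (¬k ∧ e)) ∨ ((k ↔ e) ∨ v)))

v = False, e = False, b = False, k = True, q = True

  (((¬v ∨ (v ∧ ¬e)) ∧ ((q ∨ ¬e) ∧ v)) ∧ ((q ↔ ¬k) ↔ ¬v)) ↔ ((((v ∨ e) ∧ ¬v) ∨ (v ∨ b)) ∨ (((e → b) → (¬k ∧ e)) ∨ ((k ↔ e) ∨ v))) = True
    ((¬v ∨ (v ∧ ¬e)) ∧ ((q ∨ ¬e) ∧ v)) ∧ ((q ↔ ¬k) ↔ ¬v) = False
      (¬v ∨ (v ∧ ¬e)) ∧ ((q ∨ ¬e) ∧ v) = False
        ¬v ∨ (v ∧ ¬e) = True
          ¬v = True
          v ∧ ¬e = False
            ¬e = True
        (q ∨ ¬e) ∧ v = False
          q ∨ ¬e = True
            ¬e = True
      (q ↔ ¬k) ↔ ¬v = False
        q ↔ ¬k = False
          ¬k = False
        ¬v = True
    (((v ∨ e) ∧ ¬v) ∨ (v ∨ b)) ∨ (((e → b) → (¬k ∧ e)) ∨ ((k ↔ e) ∨ v)) = False
      ((v ∨ e) ∧ ¬v) ∨ (v ∨ b) = False
        (v ∨ e) ∧ ¬v = False
          v ∨ e = False
          ¬v = True
        v ∨ b = False
      ((e → b) → (¬k ∧ e)) ∨ ((k ↔ e) ∨ v) = False
        (e → b) → (¬k ∧ e) = False
          e → b = True
          ¬k ∧ e = False
            ¬k = False
        (k ↔ e) ∨ v = False
          k ↔ e = False
The formula evaluates to True.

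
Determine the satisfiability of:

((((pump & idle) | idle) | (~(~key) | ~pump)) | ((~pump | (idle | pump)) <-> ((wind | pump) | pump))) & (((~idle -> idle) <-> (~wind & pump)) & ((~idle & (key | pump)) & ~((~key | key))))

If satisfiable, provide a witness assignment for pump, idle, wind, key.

No satisfying assignment exists.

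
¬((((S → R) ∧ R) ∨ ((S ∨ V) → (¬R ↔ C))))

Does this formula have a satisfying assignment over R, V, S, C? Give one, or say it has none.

R = False, V = True, S = True, C = False

  ¬((((S → R) ∧ R) ∨ ((S ∨ V) → (¬R ↔ C)))) = True
    ((S → R) ∧ R) ∨ ((S ∨ V) → (¬R ↔ C)) = False
      (S → R) ∧ R = False
        S → R = False
      (S ∨ V) → (¬R ↔ C) = False
        S ∨ V = True
        ¬R ↔ C = False
          ¬R = True
The formula evaluates to True.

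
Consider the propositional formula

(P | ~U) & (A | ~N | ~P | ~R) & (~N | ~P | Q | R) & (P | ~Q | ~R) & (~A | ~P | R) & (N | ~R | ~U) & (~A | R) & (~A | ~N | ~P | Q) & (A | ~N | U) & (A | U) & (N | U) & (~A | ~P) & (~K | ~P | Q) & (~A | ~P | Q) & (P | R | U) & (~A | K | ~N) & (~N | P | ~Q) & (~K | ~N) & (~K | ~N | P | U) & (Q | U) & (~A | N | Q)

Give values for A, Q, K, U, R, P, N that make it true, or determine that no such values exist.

A = False, Q = False, K = False, U = True, R = False, P = True, N = False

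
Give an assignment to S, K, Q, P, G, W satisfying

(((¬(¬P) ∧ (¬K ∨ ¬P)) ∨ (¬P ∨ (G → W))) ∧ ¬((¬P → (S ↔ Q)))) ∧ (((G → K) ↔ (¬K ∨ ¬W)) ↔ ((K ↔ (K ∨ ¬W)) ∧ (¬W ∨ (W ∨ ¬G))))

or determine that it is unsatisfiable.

S = False, K = True, Q = True, P = False, G = True, W = False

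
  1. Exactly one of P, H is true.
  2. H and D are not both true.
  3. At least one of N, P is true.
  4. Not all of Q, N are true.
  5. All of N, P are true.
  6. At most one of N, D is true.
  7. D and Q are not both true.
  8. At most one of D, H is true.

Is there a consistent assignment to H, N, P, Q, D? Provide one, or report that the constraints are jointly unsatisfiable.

H: False, N: True, P: True, Q: False, D: False

  (1) {P, H}: 1 true — exactly one ✓
  (2) H=F, D=F — not both ✓
  (3) {N, P}: 2 true — at least one ✓
  (4) {Q, N}: 1/2 true — not all ✓
  (5) {N, P}: all 2 true ✓
  (6) {N, D}: 1 true — at most one ✓
  (7) D=F, Q=F — not both ✓
  (8) {D, H}: 0 true — at most one ✓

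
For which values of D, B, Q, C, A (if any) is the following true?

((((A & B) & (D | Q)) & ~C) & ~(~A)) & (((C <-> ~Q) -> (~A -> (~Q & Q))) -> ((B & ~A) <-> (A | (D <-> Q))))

Unsatisfiable — no assignment works.

Case A = True: the conjunct ((C <-> ~Q) -> (~A -> (~Q & Q))) -> ((B & ~A) <-> (A | (D <-> Q))) becomes ((C <-> ~Q) -> True) -> (False <-> True) = False.
Case A = False: the conjunct A is False.
Both cases fail — unsatisfiable.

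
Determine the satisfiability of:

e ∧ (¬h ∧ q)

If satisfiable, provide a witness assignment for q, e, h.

q: True, e: True, h: False

  ¬h ∧ q = True
    ¬h = True
Both conjuncts True, so the formula holds.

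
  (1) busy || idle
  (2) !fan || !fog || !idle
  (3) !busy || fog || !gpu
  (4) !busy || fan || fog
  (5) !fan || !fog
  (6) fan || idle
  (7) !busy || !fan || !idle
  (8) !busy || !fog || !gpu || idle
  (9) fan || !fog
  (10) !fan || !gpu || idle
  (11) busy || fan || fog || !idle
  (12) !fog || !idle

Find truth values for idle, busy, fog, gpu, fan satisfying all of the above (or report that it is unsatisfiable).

Set idle = False.
  then (busy || idle) forces busy = True.
  then (fan || idle) forces fan = True.
  then (!fan || !gpu || idle) forces gpu = False.
  then (!fan || !fog) forces fog = False.
All clauses satisfied.

idle: False, busy: True, fog: False, gpu: False, fan: True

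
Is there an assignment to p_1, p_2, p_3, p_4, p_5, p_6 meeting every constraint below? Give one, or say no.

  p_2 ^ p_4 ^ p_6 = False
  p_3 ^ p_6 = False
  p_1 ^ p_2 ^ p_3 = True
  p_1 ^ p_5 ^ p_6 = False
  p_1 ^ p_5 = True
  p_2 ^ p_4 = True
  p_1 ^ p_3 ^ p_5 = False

p_1=F; p_2=F; p_3=T; p_4=T; p_5=T; p_6=T

p_2 ^ p_4 ^ p_6 = F ^ T ^ T = False ✓
p_3 ^ p_6 = T ^ T = False ✓
p_1 ^ p_2 ^ p_3 = F ^ F ^ T = True ✓
p_1 ^ p_5 ^ p_6 = F ^ T ^ T = False ✓
p_1 ^ p_5 = F ^ T = True ✓
p_2 ^ p_4 = F ^ T = True ✓
p_1 ^ p_3 ^ p_5 = F ^ T ^ T = False ✓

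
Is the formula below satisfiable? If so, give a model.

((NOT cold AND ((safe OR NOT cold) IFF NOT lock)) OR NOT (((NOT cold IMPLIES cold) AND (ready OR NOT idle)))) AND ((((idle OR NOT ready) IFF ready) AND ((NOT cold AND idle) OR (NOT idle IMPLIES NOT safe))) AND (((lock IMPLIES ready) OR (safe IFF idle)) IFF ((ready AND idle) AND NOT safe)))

cold = False, safe = False, idle = True, ready = True, lock = False

  (NOT cold AND ((safe OR NOT cold) IFF NOT lock)) OR NOT (((NOT cold IMPLIES cold) AND (ready OR NOT idle))) = True
    NOT cold AND ((safe OR NOT cold) IFF NOT lock) = True
      NOT cold = True
      (safe OR NOT cold) IFF NOT lock = True
        safe OR NOT cold = True
          NOT cold = True
        NOT lock = True
    NOT (((NOT cold IMPLIES cold) AND (ready OR NOT idle))) = True
      (NOT cold IMPLIES cold) AND (ready OR NOT idle) = False
        NOT cold IMPLIES cold = False
          NOT cold = True
        ready OR NOT idle = True
          NOT idle = False
  (((idle OR NOT ready) IFF ready) AND ((NOT cold AND idle) OR (NOT idle IMPLIES NOT safe))) AND (((lock IMPLIES ready) OR (safe IFF idle)) IFF ((ready AND idle) AND NOT safe)) = True
    ((idle OR NOT ready) IFF ready) AND ((NOT cold AND idle) OR (NOT idle IMPLIES NOT safe)) = True
      (idle OR NOT ready) IFF ready = True
        idle OR NOT ready = True
          NOT ready = False
      (NOT cold AND idle) OR (NOT idle IMPLIES NOT safe) = True
        NOT cold AND idle = True
          NOT cold = True
        NOT idle IMPLIES NOT safe = True
          NOT idle = False
          NOT safe = True
    ((lock IMPLIES ready) OR (safe IFF idle)) IFF ((ready AND idle) AND NOT safe) = True
      (lock IMPLIES ready) OR (safe IFF idle) = True
        lock IMPLIES ready = True
        safe IFF idle = False
      (ready AND idle) AND NOT safe = True
        ready AND idle = True
        NOT safe = True
Both conjuncts True, so the formula holds.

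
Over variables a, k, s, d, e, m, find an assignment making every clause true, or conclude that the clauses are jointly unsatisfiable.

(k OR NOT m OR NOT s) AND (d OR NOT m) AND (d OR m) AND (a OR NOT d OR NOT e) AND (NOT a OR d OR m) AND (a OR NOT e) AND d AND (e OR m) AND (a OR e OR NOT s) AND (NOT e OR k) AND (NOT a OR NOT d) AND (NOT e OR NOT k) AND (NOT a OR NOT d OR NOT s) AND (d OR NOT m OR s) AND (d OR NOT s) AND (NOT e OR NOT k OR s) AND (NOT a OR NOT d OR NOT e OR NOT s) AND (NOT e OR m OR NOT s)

Unit clause (d) forces d = True.
In (NOT a OR NOT d) only NOT a is left, so a = False.
In (a OR NOT d OR NOT e) only NOT e is left, so e = False.
In (e OR m) only m is left, so m = True.
In (a OR e OR NOT s) only NOT s is left, so s = False.
Set k = False.
All clauses satisfied.

a: False; k: False; s: False; d: True; e: False; m: True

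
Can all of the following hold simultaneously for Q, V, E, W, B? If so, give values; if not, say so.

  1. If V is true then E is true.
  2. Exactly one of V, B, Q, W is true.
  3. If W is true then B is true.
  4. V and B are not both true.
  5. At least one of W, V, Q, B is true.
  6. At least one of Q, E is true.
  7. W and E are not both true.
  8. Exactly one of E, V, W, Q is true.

Q = True; V = False; E = False; W = False; B = False

  (1) V=F ⇒ E: vacuous ✓
  (2) {V, B, Q, W}: 1 true — exactly one ✓
  (3) W=F ⇒ B: vacuous ✓
  (4) V=F, B=F — not both ✓
  (5) {W, V, Q, B}: 1 true — at least one ✓
  (6) {Q, E}: 1 true — at least one ✓
  (7) W=F, E=F — not both ✓
  (8) {E, V, W, Q}: 1 true — exactly one ✓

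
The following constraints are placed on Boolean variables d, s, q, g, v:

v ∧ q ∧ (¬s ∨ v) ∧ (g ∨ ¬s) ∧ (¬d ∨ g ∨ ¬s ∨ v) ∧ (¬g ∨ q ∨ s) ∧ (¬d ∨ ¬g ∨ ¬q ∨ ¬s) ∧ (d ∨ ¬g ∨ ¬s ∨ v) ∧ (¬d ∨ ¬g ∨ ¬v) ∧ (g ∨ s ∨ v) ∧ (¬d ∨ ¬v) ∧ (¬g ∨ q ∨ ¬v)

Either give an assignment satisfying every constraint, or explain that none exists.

d = False; s = False; q = True; g = False; v = True

Unit clause (v) forces v = True.
Unit clause (q) forces q = True.
In (¬d ∨ ¬v) only ¬d is left, so d = False.
Set s = False.
Set g = False.
All clauses satisfied.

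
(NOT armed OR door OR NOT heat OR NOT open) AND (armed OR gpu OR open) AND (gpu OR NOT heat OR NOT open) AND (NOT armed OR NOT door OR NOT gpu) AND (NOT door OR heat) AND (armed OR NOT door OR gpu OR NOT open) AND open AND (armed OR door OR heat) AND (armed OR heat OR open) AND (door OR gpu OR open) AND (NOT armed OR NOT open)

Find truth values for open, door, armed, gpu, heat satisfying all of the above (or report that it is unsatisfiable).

open = True, door = False, armed = False, gpu = True, heat = True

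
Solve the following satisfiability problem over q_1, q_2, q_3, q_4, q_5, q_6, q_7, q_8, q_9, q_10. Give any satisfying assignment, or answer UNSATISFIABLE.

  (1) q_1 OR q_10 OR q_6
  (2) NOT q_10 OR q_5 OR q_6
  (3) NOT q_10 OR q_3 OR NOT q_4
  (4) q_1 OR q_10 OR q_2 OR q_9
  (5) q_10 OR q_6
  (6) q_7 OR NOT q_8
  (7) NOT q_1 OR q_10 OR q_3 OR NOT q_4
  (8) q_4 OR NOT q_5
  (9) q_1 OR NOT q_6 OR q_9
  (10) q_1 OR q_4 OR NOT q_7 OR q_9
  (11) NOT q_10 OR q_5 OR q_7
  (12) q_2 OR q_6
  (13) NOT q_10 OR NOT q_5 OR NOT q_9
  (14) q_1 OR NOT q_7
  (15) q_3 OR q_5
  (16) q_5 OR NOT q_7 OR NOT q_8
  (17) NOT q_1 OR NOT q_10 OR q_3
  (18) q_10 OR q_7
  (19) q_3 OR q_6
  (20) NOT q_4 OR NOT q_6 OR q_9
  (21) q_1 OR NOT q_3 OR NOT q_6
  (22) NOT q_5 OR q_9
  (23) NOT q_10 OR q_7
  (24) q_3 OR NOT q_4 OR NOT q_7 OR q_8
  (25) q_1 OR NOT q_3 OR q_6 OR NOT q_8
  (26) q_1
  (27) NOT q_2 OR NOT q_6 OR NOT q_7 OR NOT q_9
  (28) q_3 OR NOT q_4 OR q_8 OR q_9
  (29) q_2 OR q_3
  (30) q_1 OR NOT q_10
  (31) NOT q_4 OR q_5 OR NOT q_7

Unit clause (q_1) forces q_1 = True.
Set q_2 = False.
  then (q_2 OR q_6) forces q_6 = True.
  then (q_2 OR q_3) forces q_3 = True.
Set q_4 = True.
  then (NOT q_4 OR NOT q_6 OR q_9) forces q_9 = True.
Try q_5 = False:
  (NOT q_4 OR q_5 OR NOT q_7) forces q_7 = False.
  (q_7 OR NOT q_8) forces q_8 = False.
  (NOT q_10 OR q_5 OR q_7) forces q_10 = False.
  clause (q_10 OR q_7) is falsified — backtrack.
So q_5 = True.
  then (NOT q_10 OR NOT q_5 OR NOT q_9) forces q_10 = False.
  then (q_10 OR q_7) forces q_7 = True.
Set q_8 = True.
All clauses satisfied.

q_1 = True, q_2 = False, q_3 = True, q_4 = True, q_5 = True, q_6 = True, q_7 = True, q_8 = True, q_9 = True, q_10 = False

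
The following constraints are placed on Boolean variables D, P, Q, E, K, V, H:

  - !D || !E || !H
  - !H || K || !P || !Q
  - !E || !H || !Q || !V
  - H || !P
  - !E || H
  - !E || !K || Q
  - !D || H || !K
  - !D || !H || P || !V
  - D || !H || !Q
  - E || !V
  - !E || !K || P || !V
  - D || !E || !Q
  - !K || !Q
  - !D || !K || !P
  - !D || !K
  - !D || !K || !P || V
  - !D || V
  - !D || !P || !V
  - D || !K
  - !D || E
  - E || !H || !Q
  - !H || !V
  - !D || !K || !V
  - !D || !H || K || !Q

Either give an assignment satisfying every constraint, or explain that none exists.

Try D = True:
  (!D || !K) forces K = False.
  (!D || V) forces V = True.
  (E || !V) forces E = True.
  (!D || !E || !H) forces H = False.
  clause (!E || H) is falsified — backtrack.
So D = False.
  then (D || !K) forces K = False.
Set P = False.
Set Q = True.
  then (D || !H || !Q) forces H = False.
  then (D || !E || !Q) forces E = False.
  then (E || !V) forces V = False.
All clauses satisfied.

D: False; P: False; Q: True; E: False; K: False; V: False; H: False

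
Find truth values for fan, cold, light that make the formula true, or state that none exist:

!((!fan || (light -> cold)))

fan = True, cold = False, light = True

  !((!fan || (light -> cold))) = True
    !fan || (light -> cold) = False
      !fan = False
      light -> cold = False
The formula evaluates to True.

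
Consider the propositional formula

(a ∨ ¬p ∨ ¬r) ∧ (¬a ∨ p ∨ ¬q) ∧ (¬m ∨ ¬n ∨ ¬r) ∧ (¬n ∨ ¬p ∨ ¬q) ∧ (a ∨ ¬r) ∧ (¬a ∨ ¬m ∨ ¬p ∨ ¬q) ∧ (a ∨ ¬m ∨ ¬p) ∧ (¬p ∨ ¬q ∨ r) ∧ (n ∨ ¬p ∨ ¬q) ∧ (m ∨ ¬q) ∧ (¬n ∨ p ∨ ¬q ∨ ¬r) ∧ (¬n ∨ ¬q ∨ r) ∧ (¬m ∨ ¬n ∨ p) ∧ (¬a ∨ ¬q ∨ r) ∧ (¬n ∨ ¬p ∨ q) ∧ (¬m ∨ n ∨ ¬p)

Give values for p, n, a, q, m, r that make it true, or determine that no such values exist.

p = False; n = False; a = True; q = False; m = False; r = True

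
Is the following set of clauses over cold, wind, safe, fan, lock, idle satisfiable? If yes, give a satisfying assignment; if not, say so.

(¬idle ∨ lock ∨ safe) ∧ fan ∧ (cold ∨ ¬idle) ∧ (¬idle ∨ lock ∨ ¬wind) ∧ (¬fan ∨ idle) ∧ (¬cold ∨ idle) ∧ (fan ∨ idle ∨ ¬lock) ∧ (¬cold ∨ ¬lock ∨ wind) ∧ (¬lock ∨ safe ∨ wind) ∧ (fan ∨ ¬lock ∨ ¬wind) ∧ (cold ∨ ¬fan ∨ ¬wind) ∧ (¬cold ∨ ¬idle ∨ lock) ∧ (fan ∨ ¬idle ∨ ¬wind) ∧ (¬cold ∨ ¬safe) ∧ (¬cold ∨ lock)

cold = True, wind = True, safe = False, fan = True, lock = True, idle = True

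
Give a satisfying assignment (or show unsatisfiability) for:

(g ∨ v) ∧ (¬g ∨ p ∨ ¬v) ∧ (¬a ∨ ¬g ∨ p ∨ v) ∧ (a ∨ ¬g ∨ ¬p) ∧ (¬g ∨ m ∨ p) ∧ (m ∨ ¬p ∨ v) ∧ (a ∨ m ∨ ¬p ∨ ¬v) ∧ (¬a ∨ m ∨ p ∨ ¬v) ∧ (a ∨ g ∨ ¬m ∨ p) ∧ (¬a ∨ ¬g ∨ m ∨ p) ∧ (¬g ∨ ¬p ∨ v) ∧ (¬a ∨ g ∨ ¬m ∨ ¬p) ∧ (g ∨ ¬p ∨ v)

p: True; v: True; m: False; a: True; g: True

Set p = True.
Try v = False:
  (g ∨ v) forces g = True.
  clause (¬g ∨ ¬p ∨ v) is falsified — backtrack.
So v = True.
Set m = False.
  then (a ∨ m ∨ ¬p ∨ ¬v) forces a = True.
Set g = True.
All clauses satisfied.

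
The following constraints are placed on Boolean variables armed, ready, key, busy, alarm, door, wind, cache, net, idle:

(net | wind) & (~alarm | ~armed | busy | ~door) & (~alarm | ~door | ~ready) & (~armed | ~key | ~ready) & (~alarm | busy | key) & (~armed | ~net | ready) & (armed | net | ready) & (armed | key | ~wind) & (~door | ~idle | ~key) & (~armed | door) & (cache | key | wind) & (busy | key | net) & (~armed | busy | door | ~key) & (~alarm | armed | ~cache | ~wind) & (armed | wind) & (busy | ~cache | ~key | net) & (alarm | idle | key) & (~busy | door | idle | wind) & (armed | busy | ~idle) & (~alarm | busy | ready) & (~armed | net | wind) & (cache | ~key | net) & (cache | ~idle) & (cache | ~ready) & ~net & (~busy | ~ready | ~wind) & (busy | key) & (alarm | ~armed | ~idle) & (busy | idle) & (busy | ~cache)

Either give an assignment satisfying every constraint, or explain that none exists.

armed = True, ready = False, key = False, busy = True, alarm = True, door = True, wind = True, cache = False, net = False, idle = False

Unit clause (~net) forces net = False.
In (net | wind) only wind is left, so wind = True.
Set armed = True.
  then (~armed | door) forces door = True.
Set ready = False.
Set key = False.
  then (busy | key | net) forces busy = True.
Set alarm = True.
Set cache = False.
  then (cache | ~idle) forces idle = False.
All clauses satisfied.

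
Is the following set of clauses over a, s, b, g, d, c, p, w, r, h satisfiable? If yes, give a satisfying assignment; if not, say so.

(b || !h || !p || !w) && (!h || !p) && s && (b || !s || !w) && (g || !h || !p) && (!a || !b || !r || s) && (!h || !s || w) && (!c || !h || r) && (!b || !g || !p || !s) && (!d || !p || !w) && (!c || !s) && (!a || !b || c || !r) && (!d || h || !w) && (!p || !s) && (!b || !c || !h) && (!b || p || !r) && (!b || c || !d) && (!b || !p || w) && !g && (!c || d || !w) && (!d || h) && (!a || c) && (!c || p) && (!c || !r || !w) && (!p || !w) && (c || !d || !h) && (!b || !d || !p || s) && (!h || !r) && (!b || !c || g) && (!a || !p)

a = False; s = True; b = False; g = False; d = False; c = False; p = False; w = False; r = True; h = False

Unit clause (s) forces s = True.
In (!c || !s) only !c is left, so c = False.
In (!p || !s) only !p is left, so p = False.
Unit clause (!g) forces g = False.
In (!a || c) only !a is left, so a = False.
Set b = False.
  then (b || !s || !w) forces w = False.
  then (!h || !s || w) forces h = False.
  then (!d || h) forces d = False.
Set r = True.
All clauses satisfied.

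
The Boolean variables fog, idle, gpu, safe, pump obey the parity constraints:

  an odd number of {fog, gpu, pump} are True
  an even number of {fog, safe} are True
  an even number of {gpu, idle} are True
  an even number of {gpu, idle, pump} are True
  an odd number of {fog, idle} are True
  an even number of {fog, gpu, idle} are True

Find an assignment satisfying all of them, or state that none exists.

fog = False, idle = True, gpu = True, safe = False, pump = False

{fog, gpu, pump}: 1 true → odd ✓
{fog, safe}: 0 true → even ✓
{gpu, idle}: 2 true → even ✓
{gpu, idle, pump}: 2 true → even ✓
{fog, idle}: 1 true → odd ✓
{fog, gpu, idle}: 2 true → even ✓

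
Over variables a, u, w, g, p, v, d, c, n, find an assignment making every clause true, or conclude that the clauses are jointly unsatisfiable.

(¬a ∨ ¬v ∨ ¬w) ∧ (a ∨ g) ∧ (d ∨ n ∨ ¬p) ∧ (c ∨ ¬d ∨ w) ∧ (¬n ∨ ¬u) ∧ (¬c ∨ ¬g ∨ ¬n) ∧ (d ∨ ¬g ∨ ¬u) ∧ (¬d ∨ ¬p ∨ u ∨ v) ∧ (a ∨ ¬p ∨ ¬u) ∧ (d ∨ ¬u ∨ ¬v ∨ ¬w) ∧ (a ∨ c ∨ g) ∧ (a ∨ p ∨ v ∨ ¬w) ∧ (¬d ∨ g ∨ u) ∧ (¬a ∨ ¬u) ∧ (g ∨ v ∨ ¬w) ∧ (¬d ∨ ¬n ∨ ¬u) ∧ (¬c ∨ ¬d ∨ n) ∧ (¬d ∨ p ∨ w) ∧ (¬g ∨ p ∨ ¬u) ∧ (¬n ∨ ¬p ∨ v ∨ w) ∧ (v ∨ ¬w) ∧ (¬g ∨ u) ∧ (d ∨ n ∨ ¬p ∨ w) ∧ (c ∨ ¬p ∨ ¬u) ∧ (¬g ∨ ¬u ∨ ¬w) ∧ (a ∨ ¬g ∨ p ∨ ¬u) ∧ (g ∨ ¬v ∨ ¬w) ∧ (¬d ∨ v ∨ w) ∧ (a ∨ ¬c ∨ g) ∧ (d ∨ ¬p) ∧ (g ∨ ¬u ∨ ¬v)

Set a = True.
  then (¬a ∨ ¬u) forces u = False.
  then (¬g ∨ u) forces g = False.
  then (¬d ∨ g ∨ u) forces d = False.
  then (d ∨ ¬p) forces p = False.
Try w = True:
  (¬a ∨ ¬v ∨ ¬w) forces v = False.
  clause (g ∨ v ∨ ¬w) is falsified — backtrack.
So w = False.
Set v = True.
Set c = True.
Set n = False.
All clauses satisfied.

a = True, u = False, w = False, g = False, p = False, v = True, d = False, c = True, n = False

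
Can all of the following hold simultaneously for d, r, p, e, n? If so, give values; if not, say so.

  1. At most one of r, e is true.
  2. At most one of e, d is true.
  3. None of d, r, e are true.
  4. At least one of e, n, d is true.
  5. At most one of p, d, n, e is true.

d: False; r: False; p: False; e: False; n: True

  (1) {r, e}: 0 true — at most one ✓
  (2) {e, d}: 0 true — at most one ✓
  (3) {d, r, e}: 0 true — none ✓
  (4) {e, n, d}: 1 true — at least one ✓
  (5) {p, d, n, e}: 1 true — at most one ✓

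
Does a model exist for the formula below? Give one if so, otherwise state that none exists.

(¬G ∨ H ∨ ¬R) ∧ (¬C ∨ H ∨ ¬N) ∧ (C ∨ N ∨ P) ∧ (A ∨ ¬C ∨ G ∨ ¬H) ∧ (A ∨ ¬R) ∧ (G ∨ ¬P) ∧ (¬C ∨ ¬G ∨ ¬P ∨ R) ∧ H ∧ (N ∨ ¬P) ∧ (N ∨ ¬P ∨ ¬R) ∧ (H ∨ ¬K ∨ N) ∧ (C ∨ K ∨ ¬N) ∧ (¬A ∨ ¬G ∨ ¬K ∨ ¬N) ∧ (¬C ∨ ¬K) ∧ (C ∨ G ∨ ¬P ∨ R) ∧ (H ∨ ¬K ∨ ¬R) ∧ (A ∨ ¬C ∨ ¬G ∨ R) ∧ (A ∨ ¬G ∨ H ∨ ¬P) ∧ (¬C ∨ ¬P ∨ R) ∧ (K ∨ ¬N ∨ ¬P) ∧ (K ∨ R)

Unit clause (H) forces H = True.
Set A = False.
  then (A ∨ ¬R) forces R = False.
  then (K ∨ R) forces K = True.
  then (¬C ∨ ¬K) forces C = False.
Set G = False.
  then (G ∨ ¬P) forces P = False.
  then (C ∨ N ∨ P) forces N = True.
All clauses satisfied.

A = False; C = False; K = True; G = False; R = False; H = True; P = False; N = True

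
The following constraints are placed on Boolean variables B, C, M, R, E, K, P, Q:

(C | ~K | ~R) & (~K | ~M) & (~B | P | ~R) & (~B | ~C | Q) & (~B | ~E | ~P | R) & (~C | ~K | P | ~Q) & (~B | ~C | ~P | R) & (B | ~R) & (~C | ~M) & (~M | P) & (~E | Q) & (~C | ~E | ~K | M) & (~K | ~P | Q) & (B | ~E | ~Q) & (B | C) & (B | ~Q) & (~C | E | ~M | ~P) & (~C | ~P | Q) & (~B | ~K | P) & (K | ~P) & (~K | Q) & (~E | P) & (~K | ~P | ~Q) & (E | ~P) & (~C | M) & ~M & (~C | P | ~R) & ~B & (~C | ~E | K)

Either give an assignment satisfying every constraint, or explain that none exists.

The formula is unsatisfiable.

Case C = True:
  (~C | ~M) forces M = False.
  Clause (~C | M) is falsified — contradiction.
Case C = False:
  (B | C) forces B = True.
  Clause (~B) is falsified — contradiction.
Both cases fail, so the formula is unsatisfiable.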